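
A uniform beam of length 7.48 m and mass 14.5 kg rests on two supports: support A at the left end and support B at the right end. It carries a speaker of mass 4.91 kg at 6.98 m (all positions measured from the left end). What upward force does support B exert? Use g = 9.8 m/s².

R_B ≈ 116 N

Take moments about support A.
Beam weight: 14.5 × 9.8 = 142.1 N down at 3.74 m → arm 3.74 m, τ = 142.1 × 3.74 = 531.5 N·m clockwise.
Speaker: 4.91 × 9.8 = 48.12 N down at 6.98 m → arm 6.98 m, τ = 48.12 × 6.98 = 335.9 N·m clockwise.
Net load moment about support A = 867.4 N·m clockwise.
Reaction R at support B is upward at 7.48 m, arm 7.48 m → moment R × 7.48 counterclockwise.
For rotational equilibrium, R × 7.48 = 867.4, so R = 116 N.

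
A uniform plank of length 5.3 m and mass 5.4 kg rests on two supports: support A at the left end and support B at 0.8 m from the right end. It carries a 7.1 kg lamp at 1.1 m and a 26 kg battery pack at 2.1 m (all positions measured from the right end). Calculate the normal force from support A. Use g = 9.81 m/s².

R_A ≈ 100 N

Taking torques about support B:
Beam weight: 5.4 × 9.81 = 52.97 N down at 2.65 m → arm 1.85 m, τ = 52.97 × 1.85 = 97.99 N·m counterclockwise.
Lamp: 7.1 × 9.81 = 69.65 N down at 1.1 m → arm 0.3 m, τ = 69.65 × 0.3 = 20.89 N·m counterclockwise.
Battery pack: 26 × 9.81 = 255.1 N down at 2.1 m → arm 1.3 m, τ = 255.1 × 1.3 = 331.6 N·m counterclockwise.
Net load moment about support B = 450.5 N·m counterclockwise.
Reaction R at support A is upward at 5.3 m, arm 4.5 m → moment R × 4.5 clockwise.
Balancing moments: R × 4.5 = 450.5, giving R = 100 N.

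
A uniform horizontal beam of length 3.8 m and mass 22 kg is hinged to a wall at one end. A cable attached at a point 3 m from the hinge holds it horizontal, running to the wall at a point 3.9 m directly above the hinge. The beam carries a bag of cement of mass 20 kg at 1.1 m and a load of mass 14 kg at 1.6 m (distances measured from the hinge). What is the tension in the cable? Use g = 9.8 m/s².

Sum moments about the hinge (the unknown hinge reaction has zero arm there).
Beam weight: 22 × 9.8 = 215.6 N down at 1.9 m → arm 1.9 m, τ = 215.6 × 1.9 = 409.6 N·m clockwise.
Bag of cement: 20 × 9.8 = 196 N down at 1.1 m → arm 1.1 m, τ = 196 × 1.1 = 215.6 N·m clockwise.
Load: 14 × 9.8 = 137.2 N down at 1.6 m → arm 1.6 m, τ = 137.2 × 1.6 = 219.5 N·m clockwise.
Total clockwise load moment = 844.7 N·m.
The cable tension T acts at 3 m; only its component perpendicular to the beam, T sinθ, produces torque. sinθ = h/√(h²+d²) = 3.9/√(3.9²+3²) = 0.7926.
Στ = 0 ⇒ T × 3 × 0.7926 = 844.7 ⇒ T = 844.7 / 2.378 = 355 N.

T ≈ 355 N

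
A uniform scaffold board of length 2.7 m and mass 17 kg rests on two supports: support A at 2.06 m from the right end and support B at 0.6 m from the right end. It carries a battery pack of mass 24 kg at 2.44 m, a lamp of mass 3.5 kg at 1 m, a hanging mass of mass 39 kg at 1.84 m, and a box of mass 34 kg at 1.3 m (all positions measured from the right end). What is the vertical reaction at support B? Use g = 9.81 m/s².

R_B ≈ 276 N

Take moments about support A.
Beam weight: 17 × 9.81 = 166.8 N down at 1.35 m → arm 0.71 m, τ = 166.8 × 0.71 = 118.4 N·m clockwise.
Battery pack: 24 × 9.81 = 235.4 N down at 2.44 m → arm 0.38 m, τ = 235.4 × 0.38 = 89.45 N·m counterclockwise.
Lamp: 3.5 × 9.81 = 34.34 N down at 1 m → arm 1.06 m, τ = 34.34 × 1.06 = 36.4 N·m clockwise.
Hanging mass: 39 × 9.81 = 382.6 N down at 1.84 m → arm 0.22 m, τ = 382.6 × 0.22 = 84.17 N·m clockwise.
Box: 34 × 9.81 = 333.5 N down at 1.3 m → arm 0.76 m, τ = 333.5 × 0.76 = 253.5 N·m clockwise.
Net load moment about support A = 403 N·m clockwise.
Reaction R at support B is upward at 0.6 m, arm 1.46 m → moment R × 1.46 counterclockwise.
Setting net torque to zero: R × 1.46 = 403 → R = 276 N.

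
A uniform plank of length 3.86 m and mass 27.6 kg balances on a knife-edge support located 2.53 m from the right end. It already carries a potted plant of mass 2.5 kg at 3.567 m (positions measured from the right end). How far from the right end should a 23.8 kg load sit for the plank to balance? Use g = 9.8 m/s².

Taking torques about the knife-edge support (at 2.53 m from the right end):
Beam weight: 27.6 × 9.8 = 270.5 N down at 1.93 m → arm 0.6 m, τ = 270.5 × 0.6 = 162.3 N·m clockwise.
Potted plant: 2.5 × 9.8 = 24.5 N down at 3.567 m → arm 1.037 m, τ = 24.5 × 1.037 = 25.41 N·m counterclockwise.
Net moment of existing loads = 136.9 N·m clockwise.
The load weighs 23.8 × 9.8 = 233.2 N and must supply an equal counterclockwise moment, so its lever arm about the knife-edge support is 136.9 / 233.2 = 0.587 m.
That puts it at 2.53 + 0.587 = 3.12 m from the right end.

x ≈ 3.12 m from the right end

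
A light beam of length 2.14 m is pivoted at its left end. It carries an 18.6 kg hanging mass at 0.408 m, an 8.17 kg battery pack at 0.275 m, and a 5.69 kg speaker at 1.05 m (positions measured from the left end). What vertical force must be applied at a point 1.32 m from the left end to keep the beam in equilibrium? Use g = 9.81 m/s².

About the left end:
Hanging mass: 18.6 × 9.81 = 182.5 N down at 0.408 m → arm 0.408 m, τ = 182.5 × 0.408 = 74.46 N·m clockwise.
Battery pack: 8.17 × 9.81 = 80.15 N down at 0.275 m → arm 0.275 m, τ = 80.15 × 0.275 = 22.04 N·m clockwise.
Speaker: 5.69 × 9.81 = 55.82 N down at 1.05 m → arm 1.05 m, τ = 55.82 × 1.05 = 58.61 N·m clockwise.
Net moment of the loads = 155.1 N·m clockwise.
The upward force F acts at a point 1.32 m from the left end, arm 1.32 m, giving F × 1.32 counterclockwise.
Setting net torque to zero: F × 1.32 = 155.1 → F = 155.1 / 1.32 = 117 N.

F ≈ 117 N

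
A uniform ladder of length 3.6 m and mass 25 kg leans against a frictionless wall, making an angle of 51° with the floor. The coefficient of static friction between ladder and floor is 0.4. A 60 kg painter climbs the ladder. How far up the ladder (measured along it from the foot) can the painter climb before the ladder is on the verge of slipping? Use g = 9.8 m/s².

Choose the foot of the ladder as the axis so the floor normal and friction both act there and drop out.
Ladder weight 25×9.8 = 245 N acts at 1.8 m along the ladder; its horizontal arm is 1.8·cos51° = 1.133 m → τ = 277.6 N·m clockwise.
Painter weight 60×9.8 = 588 N at distance d → arm d·cos51° → τ = 588·d·0.6293 clockwise.
Wall normal N at the top has arm L sinθ = 2.798 m counterclockwise, so Στ = 0 gives N·2.798 = 277.6 + 370·d.
ΣFy = 0 ⇒ N_floor = 833 N, so the maximum friction is μ_s·N_floor = 0.4×833 = 333.2 N. ΣFx = 0 ⇒ N_wall = f, so at the slipping point N = 333.2 N.
Substituting: 333.2×2.798 = 277.6 + 370·d ⇒ d = (932.3 − 277.6) / 370 = 1.77 m.

d ≈ 1.77 m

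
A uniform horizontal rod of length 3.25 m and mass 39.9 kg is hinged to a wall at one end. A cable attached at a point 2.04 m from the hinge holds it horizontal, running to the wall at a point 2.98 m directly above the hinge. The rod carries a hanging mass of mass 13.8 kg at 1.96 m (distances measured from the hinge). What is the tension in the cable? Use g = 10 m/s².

T ≈ 546 N

Taking torques about the hinge:
Beam weight: 39.9 × 10 = 399 N down at 1.625 m → arm 1.625 m, τ = 399 × 1.625 = 648.4 N·m clockwise.
Hanging mass: 13.8 × 10 = 138 N down at 1.96 m → arm 1.96 m, τ = 138 × 1.96 = 270.5 N·m clockwise.
Total clockwise load moment = 918.9 N·m.
The cable tension T acts at 2.04 m; only its component perpendicular to the rod, T sinθ, produces torque. sinθ = h/√(h²+d²) = 2.98/√(2.98²+2.04²) = 0.8252.
Στ = 0 ⇒ T × 2.04 × 0.8252 = 918.9 ⇒ T = 918.9 / 1.683 = 546 N.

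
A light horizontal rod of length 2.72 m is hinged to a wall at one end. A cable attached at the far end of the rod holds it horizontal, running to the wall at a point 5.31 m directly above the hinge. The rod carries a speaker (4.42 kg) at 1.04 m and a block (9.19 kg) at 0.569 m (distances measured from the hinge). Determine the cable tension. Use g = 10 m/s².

T ≈ 40.6 N

Choose the hinge as the axis so the unknown hinge reaction has zero arm there.
Speaker: 4.42 × 10 = 44.2 N down at 1.04 m → arm 1.04 m, τ = 44.2 × 1.04 = 45.97 N·m clockwise.
Block: 9.19 × 10 = 91.9 N down at 0.569 m → arm 0.569 m, τ = 91.9 × 0.569 = 52.29 N·m clockwise.
Total clockwise load moment = 98.26 N·m.
The cable tension T acts at 2.72 m; only its component perpendicular to the rod, T sinθ, produces torque. sinθ = h/√(h²+d²) = 5.31/√(5.31²+2.72²) = 0.89.
For rotational equilibrium, T × 2.72 × 0.89 = 98.26, so T = 98.26 / 2.421 = 40.6 N.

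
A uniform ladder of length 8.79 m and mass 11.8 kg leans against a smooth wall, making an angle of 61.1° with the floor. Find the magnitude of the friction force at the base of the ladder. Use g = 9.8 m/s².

Taking torques about the foot of the ladder:
Ladder weight 11.8×9.8 = 115.6 N acts at 4.395 m along the ladder; its horizontal arm is 4.395·cos61.1° = 2.124 m → τ = 245.5 N·m clockwise.
Wall normal N acts horizontally at the top; its moment arm is the height L sinθ = 8.79·sin61.1° = 7.695 m, counterclockwise.
Setting net torque to zero: N × 7.695 = 245.5 → N = 31.9 N.
ΣFx = 0: friction at the foot balances the wall's push, so f = N_wall = 31.9 N.

f ≈ 31.9 N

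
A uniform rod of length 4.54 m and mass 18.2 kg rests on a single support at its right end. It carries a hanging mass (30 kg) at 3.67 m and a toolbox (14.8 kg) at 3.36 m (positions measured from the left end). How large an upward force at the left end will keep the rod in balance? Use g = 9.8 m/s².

F ≈ 183 N

Sum moments about the right end (the unknown pivot reaction has zero arm there).
Beam weight: 18.2 × 9.8 = 178.4 N down at 2.27 m → arm 2.27 m, τ = 178.4 × 2.27 = 405 N·m counterclockwise.
Hanging mass: 30 × 9.8 = 294 N down at 3.67 m → arm 0.87 m, τ = 294 × 0.87 = 255.8 N·m counterclockwise.
Toolbox: 14.8 × 9.8 = 145 N down at 3.36 m → arm 1.18 m, τ = 145 × 1.18 = 171.1 N·m counterclockwise.
Net moment of the loads = 831.9 N·m counterclockwise.
The upward force F acts at the left end, arm 4.54 m, giving F × 4.54 clockwise.
Στ = 0 ⇒ F × 4.54 = 831.9 ⇒ F = 831.9 / 4.54 = 183 N.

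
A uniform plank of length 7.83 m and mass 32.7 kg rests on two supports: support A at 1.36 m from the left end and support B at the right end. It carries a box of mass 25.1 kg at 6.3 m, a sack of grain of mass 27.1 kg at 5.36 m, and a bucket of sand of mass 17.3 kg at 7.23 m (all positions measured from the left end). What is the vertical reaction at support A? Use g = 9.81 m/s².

R_A ≈ 370 N

Taking torques about support B:
Beam weight: 32.7 × 9.81 = 320.8 N down at 3.915 m → arm 3.915 m, τ = 320.8 × 3.915 = 1256 N·m counterclockwise.
Box: 25.1 × 9.81 = 246.2 N down at 6.3 m → arm 1.53 m, τ = 246.2 × 1.53 = 376.7 N·m counterclockwise.
Sack of grain: 27.1 × 9.81 = 265.9 N down at 5.36 m → arm 2.47 m, τ = 265.9 × 2.47 = 656.8 N·m counterclockwise.
Bucket of sand: 17.3 × 9.81 = 169.7 N down at 7.23 m → arm 0.6 m, τ = 169.7 × 0.6 = 101.8 N·m counterclockwise.
Net load moment about support B = 2391 N·m counterclockwise.
Reaction R at support A is upward at 1.36 m, arm 6.47 m → moment R × 6.47 clockwise.
Balancing moments: R × 6.47 = 2391, giving R = 370 N.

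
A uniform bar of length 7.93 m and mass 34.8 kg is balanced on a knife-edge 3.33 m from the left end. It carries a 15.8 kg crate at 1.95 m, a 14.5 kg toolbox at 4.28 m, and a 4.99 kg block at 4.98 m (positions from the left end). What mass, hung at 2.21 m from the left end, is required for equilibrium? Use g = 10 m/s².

m ≈ 19.9 kg

Taking torques about the knife-edge (at 3.33 m from the left end):
Beam weight: 34.8 × 10 = 348 N down at 3.965 m → arm 0.635 m, τ = 348 × 0.635 = 221 N·m clockwise.
Crate: 15.8 × 10 = 158 N down at 1.95 m → arm 1.38 m, τ = 158 × 1.38 = 218 N·m counterclockwise.
Toolbox: 14.5 × 10 = 145 N down at 4.28 m → arm 0.95 m, τ = 145 × 0.95 = 137.8 N·m clockwise.
Block: 4.99 × 10 = 49.9 N down at 4.98 m → arm 1.65 m, τ = 49.9 × 1.65 = 82.33 N·m clockwise.
Net moment of known loads = 223.1 N·m clockwise.
An unknown mass m at 2.21 m has arm 1.12 m; its moment is m·g·1.12 counterclockwise.
Στ = 0 ⇒ m × 10 × 1.12 = 223.1 ⇒ m = 223.1 / (10 × 1.12) = 19.9 kg.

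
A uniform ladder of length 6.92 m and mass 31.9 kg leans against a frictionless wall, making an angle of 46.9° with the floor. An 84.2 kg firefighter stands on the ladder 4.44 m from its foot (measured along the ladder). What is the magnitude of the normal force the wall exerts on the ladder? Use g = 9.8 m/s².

Choose the foot of the ladder as the axis so the floor normal and friction both act there and drop out.
Ladder weight 31.9×9.8 = 312.6 N acts at 3.46 m along the ladder; its horizontal arm is 3.46·cos46.9° = 2.364 m → τ = 739 N·m clockwise.
Firefighter: 84.2×9.8 = 825.2 N at 4.44 m → arm 3.034 m → τ = 2504 N·m clockwise.
Wall normal N acts horizontally at the top; its moment arm is the height L sinθ = 6.92·sin46.9° = 5.053 m, counterclockwise.
Στ = 0 ⇒ N × 5.053 = 3243 ⇒ N = 642 N.

N_wall ≈ 642 N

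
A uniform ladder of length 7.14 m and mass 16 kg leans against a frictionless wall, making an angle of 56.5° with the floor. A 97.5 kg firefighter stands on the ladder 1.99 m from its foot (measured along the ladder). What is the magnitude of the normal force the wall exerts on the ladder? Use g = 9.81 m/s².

About the foot of the ladder:
Ladder weight 16×9.81 = 157 N acts at 3.57 m along the ladder; its horizontal arm is 3.57·cos56.5° = 1.97 m → τ = 309.3 N·m clockwise.
Firefighter: 97.5×9.81 = 956.5 N at 1.99 m → arm 1.098 m → τ = 1050 N·m clockwise.
Wall normal N acts horizontally at the top; its moment arm is the height L sinθ = 7.14·sin56.5° = 5.954 m, counterclockwise.
Balancing moments: N × 5.954 = 1359, giving N = 228 N.

N_wall ≈ 228 N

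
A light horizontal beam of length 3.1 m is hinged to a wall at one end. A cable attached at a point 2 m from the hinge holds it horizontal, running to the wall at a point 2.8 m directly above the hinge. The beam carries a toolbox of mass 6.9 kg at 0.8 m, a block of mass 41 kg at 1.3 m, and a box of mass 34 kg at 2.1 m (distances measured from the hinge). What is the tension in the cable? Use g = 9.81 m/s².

T ≈ 785 N

Take moments about the hinge.
Toolbox: 6.9 × 9.81 = 67.69 N down at 0.8 m → arm 0.8 m, τ = 67.69 × 0.8 = 54.15 N·m clockwise.
Block: 41 × 9.81 = 402.2 N down at 1.3 m → arm 1.3 m, τ = 402.2 × 1.3 = 522.9 N·m clockwise.
Box: 34 × 9.81 = 333.5 N down at 2.1 m → arm 2.1 m, τ = 333.5 × 2.1 = 700.4 N·m clockwise.
Total clockwise load moment = 1277 N·m.
The cable tension T acts at 2 m; only its component perpendicular to the beam, T sinθ, produces torque. sinθ = h/√(h²+d²) = 2.8/√(2.8²+2²) = 0.8137.
For rotational equilibrium, T × 2 × 0.8137 = 1277, so T = 1277 / 1.627 = 785 N.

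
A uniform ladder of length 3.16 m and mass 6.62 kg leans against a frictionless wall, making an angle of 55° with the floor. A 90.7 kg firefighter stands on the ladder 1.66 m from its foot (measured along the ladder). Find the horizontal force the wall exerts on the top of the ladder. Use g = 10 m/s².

N_wall ≈ 357 N

Choose the foot of the ladder as the axis so the floor normal and friction both act there and drop out.
Ladder weight 6.62×10 = 66.2 N acts at 1.58 m along the ladder; its horizontal arm is 1.58·cos55° = 0.9063 m → τ = 60 N·m clockwise.
Firefighter: 90.7×10 = 907 N at 1.66 m → arm 0.9521 m → τ = 863.6 N·m clockwise.
Wall normal N acts horizontally at the top; its moment arm is the height L sinθ = 3.16·sin55° = 2.589 m, counterclockwise.
Στ = 0 ⇒ N × 2.589 = 923.6 ⇒ N = 357 N.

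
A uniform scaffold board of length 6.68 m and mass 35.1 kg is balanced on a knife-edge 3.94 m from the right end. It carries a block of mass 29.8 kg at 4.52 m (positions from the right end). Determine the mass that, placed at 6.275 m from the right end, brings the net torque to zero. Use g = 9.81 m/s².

m ≈ 1.62 kg

About the knife-edge (at 3.94 m from the right end):
Beam weight: 35.1 × 9.81 = 344.3 N down at 3.34 m → arm 0.6 m, τ = 344.3 × 0.6 = 206.6 N·m clockwise.
Block: 29.8 × 9.81 = 292.3 N down at 4.52 m → arm 0.58 m, τ = 292.3 × 0.58 = 169.5 N·m counterclockwise.
Net moment of known loads = 37.1 N·m clockwise.
An unknown mass m at 6.275 m has arm 2.335 m; its moment is m·g·2.335 counterclockwise.
Balancing moments: m × 9.81 × 2.335 = 37.1, giving m = 37.1 / (9.81 × 2.335) = 1.62 kg.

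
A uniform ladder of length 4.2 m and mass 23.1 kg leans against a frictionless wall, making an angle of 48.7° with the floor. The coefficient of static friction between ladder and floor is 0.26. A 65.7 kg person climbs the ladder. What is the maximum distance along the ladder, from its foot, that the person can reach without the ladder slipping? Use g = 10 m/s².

About the foot of the ladder:
Ladder weight 23.1×10 = 231 N acts at 2.1 m along the ladder; its horizontal arm is 2.1·cos48.7° = 1.386 m → τ = 320.2 N·m clockwise.
Person weight 65.7×10 = 657 N at distance d → arm d·cos48.7° → τ = 657·d·0.66 clockwise.
Wall normal N at the top has arm L sinθ = 3.155 m counterclockwise, so Στ = 0 gives N·3.155 = 320.2 + 433.6·d.
ΣFy = 0 ⇒ N_floor = 888 N, so the maximum friction is μ_s·N_floor = 0.26×888 = 230.9 N. ΣFx = 0 ⇒ N_wall = f, so at the slipping point N = 230.9 N.
Substituting: 230.9×3.155 = 320.2 + 433.6·d ⇒ d = (728.5 − 320.2) / 433.6 = 0.942 m.

d ≈ 0.942 m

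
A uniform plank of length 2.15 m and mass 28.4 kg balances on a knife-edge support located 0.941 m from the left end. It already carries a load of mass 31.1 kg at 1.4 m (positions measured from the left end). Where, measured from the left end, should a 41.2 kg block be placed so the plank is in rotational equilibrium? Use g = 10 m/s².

x ≈ 0.502 m from the left end

Sum moments about the knife-edge support (at 0.941 m from the left end) (the support reaction has zero arm there).
Beam weight: 28.4 × 10 = 284 N down at 1.075 m → arm 0.134 m, τ = 284 × 0.134 = 38.06 N·m clockwise.
Load: 31.1 × 10 = 311 N down at 1.4 m → arm 0.459 m, τ = 311 × 0.459 = 142.7 N·m clockwise.
Net moment of existing loads = 180.8 N·m clockwise.
The block weighs 41.2 × 10 = 412 N and must supply an equal counterclockwise moment, so its lever arm about the knife-edge support is 180.8 / 412 = 0.439 m.
That puts it at 0.941 − 0.439 = 0.502 m from the left end.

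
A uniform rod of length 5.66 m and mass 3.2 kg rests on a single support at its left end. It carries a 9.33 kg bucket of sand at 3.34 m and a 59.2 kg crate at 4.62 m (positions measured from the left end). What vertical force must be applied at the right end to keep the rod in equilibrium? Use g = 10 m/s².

Taking torques about the left end:
Beam weight: 3.2 × 10 = 32 N down at 2.83 m → arm 2.83 m, τ = 32 × 2.83 = 90.56 N·m clockwise.
Bucket of sand: 9.33 × 10 = 93.3 N down at 3.34 m → arm 3.34 m, τ = 93.3 × 3.34 = 311.6 N·m clockwise.
Crate: 59.2 × 10 = 592 N down at 4.62 m → arm 4.62 m, τ = 592 × 4.62 = 2735 N·m clockwise.
Net moment of the loads = 3137 N·m clockwise.
The upward force F acts at the right end, arm 5.66 m, giving F × 5.66 counterclockwise.
Setting net torque to zero: F × 5.66 = 3137 → F = 3137 / 5.66 = 554 N.

F ≈ 554 N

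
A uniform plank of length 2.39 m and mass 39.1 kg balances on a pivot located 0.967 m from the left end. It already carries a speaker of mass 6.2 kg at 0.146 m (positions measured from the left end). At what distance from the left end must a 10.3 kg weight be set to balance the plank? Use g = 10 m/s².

x ≈ 0.596 m from the left end

About the pivot (at 0.967 m from the left end):
Beam weight: 39.1 × 10 = 391 N down at 1.195 m → arm 0.228 m, τ = 391 × 0.228 = 89.15 N·m clockwise.
Speaker: 6.2 × 10 = 62 N down at 0.146 m → arm 0.821 m, τ = 62 × 0.821 = 50.9 N·m counterclockwise.
Net moment of existing loads = 38.25 N·m clockwise.
The weight weighs 10.3 × 10 = 103 N and must supply an equal counterclockwise moment, so its lever arm about the pivot is 38.25 / 103 = 0.371 m.
That puts it at 0.967 − 0.371 = 0.596 m from the left end.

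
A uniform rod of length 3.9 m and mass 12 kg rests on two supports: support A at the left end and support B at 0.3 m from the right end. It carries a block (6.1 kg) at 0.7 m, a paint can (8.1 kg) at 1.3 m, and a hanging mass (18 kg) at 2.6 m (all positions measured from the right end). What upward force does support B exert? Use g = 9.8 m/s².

Choose support A as the axis so its reaction then has zero moment arm.
Beam weight: 12 × 9.8 = 117.6 N down at 1.95 m → arm 1.95 m, τ = 117.6 × 1.95 = 229.3 N·m clockwise.
Block: 6.1 × 9.8 = 59.78 N down at 0.7 m → arm 3.2 m, τ = 59.78 × 3.2 = 191.3 N·m clockwise.
Paint can: 8.1 × 9.8 = 79.38 N down at 1.3 m → arm 2.6 m, τ = 79.38 × 2.6 = 206.4 N·m clockwise.
Hanging mass: 18 × 9.8 = 176.4 N down at 2.6 m → arm 1.3 m, τ = 176.4 × 1.3 = 229.3 N·m clockwise.
Net load moment about support A = 856.3 N·m clockwise.
Reaction R at support B is upward at 0.3 m, arm 3.6 m → moment R × 3.6 counterclockwise.
Balancing moments: R × 3.6 = 856.3, giving R = 238 N.

R_B ≈ 238 N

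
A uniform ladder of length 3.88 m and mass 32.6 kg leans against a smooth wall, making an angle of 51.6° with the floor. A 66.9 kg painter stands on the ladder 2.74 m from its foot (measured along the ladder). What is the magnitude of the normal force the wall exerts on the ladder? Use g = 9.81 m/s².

N_wall ≈ 494 N

Take moments about the foot of the ladder.
Ladder weight 32.6×9.81 = 319.8 N acts at 1.94 m along the ladder; its horizontal arm is 1.94·cos51.6° = 1.205 m → τ = 385.4 N·m clockwise.
Painter: 66.9×9.81 = 656.3 N at 2.74 m → arm 1.702 m → τ = 1117 N·m clockwise.
Wall normal N acts horizontally at the top; its moment arm is the height L sinθ = 3.88·sin51.6° = 3.041 m, counterclockwise.
Setting net torque to zero: N × 3.041 = 1502 → N = 494 N.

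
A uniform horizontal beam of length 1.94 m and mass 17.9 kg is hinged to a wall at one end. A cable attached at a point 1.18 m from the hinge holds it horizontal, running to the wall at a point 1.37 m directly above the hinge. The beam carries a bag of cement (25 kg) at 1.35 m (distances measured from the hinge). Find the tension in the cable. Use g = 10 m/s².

T ≈ 572 N

Choose the hinge as the axis so the unknown hinge reaction has zero arm there.
Beam weight: 17.9 × 10 = 179 N down at 0.97 m → arm 0.97 m, τ = 179 × 0.97 = 173.6 N·m clockwise.
Bag of cement: 25 × 10 = 250 N down at 1.35 m → arm 1.35 m, τ = 250 × 1.35 = 337.5 N·m clockwise.
Total clockwise load moment = 511.1 N·m.
The cable tension T acts at 1.18 m; only its component perpendicular to the beam, T sinθ, produces torque. sinθ = h/√(h²+d²) = 1.37/√(1.37²+1.18²) = 0.7577.
Setting net torque to zero: T × 1.18 × 0.7577 = 511.1 → T = 511.1 / 0.8941 = 572 N.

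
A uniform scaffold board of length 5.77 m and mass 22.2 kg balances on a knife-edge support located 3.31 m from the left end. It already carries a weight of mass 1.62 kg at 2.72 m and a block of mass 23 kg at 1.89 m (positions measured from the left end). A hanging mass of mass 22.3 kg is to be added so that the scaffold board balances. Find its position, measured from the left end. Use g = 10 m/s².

Sum moments about the knife-edge support (at 3.31 m from the left end) (the support reaction has zero arm there).
Beam weight: 22.2 × 10 = 222 N down at 2.885 m → arm 0.425 m, τ = 222 × 0.425 = 94.35 N·m counterclockwise.
Weight: 1.62 × 10 = 16.2 N down at 2.72 m → arm 0.59 m, τ = 16.2 × 0.59 = 9.558 N·m counterclockwise.
Block: 23 × 10 = 230 N down at 1.89 m → arm 1.42 m, τ = 230 × 1.42 = 326.6 N·m counterclockwise.
Net moment of existing loads = 430.5 N·m counterclockwise.
The hanging mass weighs 22.3 × 10 = 223 N and must supply an equal clockwise moment, so its lever arm about the knife-edge support is 430.5 / 223 = 1.93 m.
That puts it at 3.31 + 1.93 = 5.24 m from the left end.

x ≈ 5.24 m from the left end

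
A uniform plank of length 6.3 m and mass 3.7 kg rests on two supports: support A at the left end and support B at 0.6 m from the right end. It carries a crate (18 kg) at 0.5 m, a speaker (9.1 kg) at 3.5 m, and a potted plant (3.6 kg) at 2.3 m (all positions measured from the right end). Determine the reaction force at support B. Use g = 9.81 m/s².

R_B ≈ 268 N

Choose support A as the axis so its reaction then has zero moment arm.
Beam weight: 3.7 × 9.81 = 36.3 N down at 3.15 m → arm 3.15 m, τ = 36.3 × 3.15 = 114.3 N·m clockwise.
Crate: 18 × 9.81 = 176.6 N down at 0.5 m → arm 5.8 m, τ = 176.6 × 5.8 = 1024 N·m clockwise.
Speaker: 9.1 × 9.81 = 89.27 N down at 3.5 m → arm 2.8 m, τ = 89.27 × 2.8 = 250 N·m clockwise.
Potted plant: 3.6 × 9.81 = 35.32 N down at 2.3 m → arm 4 m, τ = 35.32 × 4 = 141.3 N·m clockwise.
Net load moment about support A = 1530 N·m clockwise.
Reaction R at support B is upward at 0.6 m, arm 5.7 m → moment R × 5.7 counterclockwise.
For rotational equilibrium, R × 5.7 = 1530, so R = 268 N.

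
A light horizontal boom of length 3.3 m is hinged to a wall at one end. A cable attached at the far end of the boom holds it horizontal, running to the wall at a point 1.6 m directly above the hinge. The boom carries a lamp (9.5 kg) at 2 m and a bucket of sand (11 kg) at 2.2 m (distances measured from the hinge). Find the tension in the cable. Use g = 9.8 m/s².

T ≈ 294 N

About the hinge:
Lamp: 9.5 × 9.8 = 93.1 N down at 2 m → arm 2 m, τ = 93.1 × 2 = 186.2 N·m clockwise.
Bucket of sand: 11 × 9.8 = 107.8 N down at 2.2 m → arm 2.2 m, τ = 107.8 × 2.2 = 237.2 N·m clockwise.
Total clockwise load moment = 423.4 N·m.
The cable tension T acts at 3.3 m; only its component perpendicular to the boom, T sinθ, produces torque. sinθ = h/√(h²+d²) = 1.6/√(1.6²+3.3²) = 0.4363.
Στ = 0 ⇒ T × 3.3 × 0.4363 = 423.4 ⇒ T = 423.4 / 1.44 = 294 N.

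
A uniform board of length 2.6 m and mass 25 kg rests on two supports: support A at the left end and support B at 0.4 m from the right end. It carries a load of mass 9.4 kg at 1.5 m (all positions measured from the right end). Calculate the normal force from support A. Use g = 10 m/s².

About support B:
Beam weight: 25 × 10 = 250 N down at 1.3 m → arm 0.9 m, τ = 250 × 0.9 = 225 N·m counterclockwise.
Load: 9.4 × 10 = 94 N down at 1.5 m → arm 1.1 m, τ = 94 × 1.1 = 103.4 N·m counterclockwise.
Net load moment about support B = 328.4 N·m counterclockwise.
Reaction R at support A is upward at 2.6 m, arm 2.2 m → moment R × 2.2 clockwise.
Setting net torque to zero: R × 2.2 = 328.4 → R = 149 N.

R_A ≈ 149 N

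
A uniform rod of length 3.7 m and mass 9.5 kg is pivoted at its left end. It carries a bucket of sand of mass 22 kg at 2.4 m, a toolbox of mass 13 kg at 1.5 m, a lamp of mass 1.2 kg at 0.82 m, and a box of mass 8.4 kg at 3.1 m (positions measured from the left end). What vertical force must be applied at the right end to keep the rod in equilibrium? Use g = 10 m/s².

F ≈ 316 N

Taking torques about the left end:
Beam weight: 9.5 × 10 = 95 N down at 1.85 m → arm 1.85 m, τ = 95 × 1.85 = 175.8 N·m clockwise.
Bucket of sand: 22 × 10 = 220 N down at 2.4 m → arm 2.4 m, τ = 220 × 2.4 = 528 N·m clockwise.
Toolbox: 13 × 10 = 130 N down at 1.5 m → arm 1.5 m, τ = 130 × 1.5 = 195 N·m clockwise.
Lamp: 1.2 × 10 = 12 N down at 0.82 m → arm 0.82 m, τ = 12 × 0.82 = 9.84 N·m clockwise.
Box: 8.4 × 10 = 84 N down at 3.1 m → arm 3.1 m, τ = 84 × 3.1 = 260.4 N·m clockwise.
Net moment of the loads = 1169 N·m clockwise.
The upward force F acts at the right end, arm 3.7 m, giving F × 3.7 counterclockwise.
Στ = 0 ⇒ F × 3.7 = 1169 ⇒ F = 1169 / 3.7 = 316 N.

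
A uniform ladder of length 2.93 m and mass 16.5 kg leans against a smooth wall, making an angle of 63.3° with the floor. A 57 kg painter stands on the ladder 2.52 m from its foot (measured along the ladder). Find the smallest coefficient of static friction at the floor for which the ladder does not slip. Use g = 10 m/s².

About the foot of the ladder:
Ladder weight 16.5×10 = 165 N acts at 1.465 m along the ladder; its horizontal arm is 1.465·cos63.3° = 0.6583 m → τ = 108.6 N·m clockwise.
Painter: 57×10 = 570 N at 2.52 m → arm 1.132 m → τ = 645.2 N·m clockwise.
Wall normal N acts horizontally at the top; its moment arm is the height L sinθ = 2.93·sin63.3° = 2.618 m, counterclockwise.
Setting net torque to zero: N × 2.618 = 753.8 → N = 287.9 N.
ΣFx = 0 ⇒ f = N_wall = 287.9 N. ΣFy = 0 ⇒ N_floor = 735 N.
μ_min = f / N_floor = 287.9 / 735 = 0.392.

μ_min ≈ 0.392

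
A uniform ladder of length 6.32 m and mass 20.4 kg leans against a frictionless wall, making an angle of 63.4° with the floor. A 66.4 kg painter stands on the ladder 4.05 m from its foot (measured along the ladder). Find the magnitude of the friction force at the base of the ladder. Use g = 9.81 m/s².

f ≈ 259 N

Choose the foot of the ladder as the axis so the floor normal and friction both act there and drop out.
Ladder weight 20.4×9.81 = 200.1 N acts at 3.16 m along the ladder; its horizontal arm is 3.16·cos63.4° = 1.415 m → τ = 283.1 N·m clockwise.
Painter: 66.4×9.81 = 651.4 N at 4.05 m → arm 1.813 m → τ = 1181 N·m clockwise.
Wall normal N acts horizontally at the top; its moment arm is the height L sinθ = 6.32·sin63.4° = 5.651 m, counterclockwise.
Στ = 0 ⇒ N × 5.651 = 1464 ⇒ N = 259 N.
ΣFx = 0: friction at the foot balances the wall's push, so f = N_wall = 259 N.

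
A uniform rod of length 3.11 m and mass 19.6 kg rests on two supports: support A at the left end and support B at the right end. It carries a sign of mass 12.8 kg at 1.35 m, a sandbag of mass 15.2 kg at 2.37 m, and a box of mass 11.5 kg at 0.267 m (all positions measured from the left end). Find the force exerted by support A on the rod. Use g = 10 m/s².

R_A ≈ 312 N

Take moments about support B.
Beam weight: 19.6 × 10 = 196 N down at 1.555 m → arm 1.555 m, τ = 196 × 1.555 = 304.8 N·m counterclockwise.
Sign: 12.8 × 10 = 128 N down at 1.35 m → arm 1.76 m, τ = 128 × 1.76 = 225.3 N·m counterclockwise.
Sandbag: 15.2 × 10 = 152 N down at 2.37 m → arm 0.74 m, τ = 152 × 0.74 = 112.5 N·m counterclockwise.
Box: 11.5 × 10 = 115 N down at 0.267 m → arm 2.843 m, τ = 115 × 2.843 = 326.9 N·m counterclockwise.
Net load moment about support B = 969.5 N·m counterclockwise.
Reaction R at support A is upward at 0 m, arm 3.11 m → moment R × 3.11 clockwise.
Στ = 0 ⇒ R × 3.11 = 969.5 ⇒ R = 312 N.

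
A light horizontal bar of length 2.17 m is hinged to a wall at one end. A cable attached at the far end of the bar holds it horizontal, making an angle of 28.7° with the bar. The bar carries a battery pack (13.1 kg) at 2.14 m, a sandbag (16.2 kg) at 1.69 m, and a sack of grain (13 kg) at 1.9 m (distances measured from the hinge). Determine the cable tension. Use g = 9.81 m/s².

Choose the hinge as the axis so the unknown hinge reaction has zero arm there.
Battery pack: 13.1 × 9.81 = 128.5 N down at 2.14 m → arm 2.14 m, τ = 128.5 × 2.14 = 275 N·m clockwise.
Sandbag: 16.2 × 9.81 = 158.9 N down at 1.69 m → arm 1.69 m, τ = 158.9 × 1.69 = 268.5 N·m clockwise.
Sack of grain: 13 × 9.81 = 127.5 N down at 1.9 m → arm 1.9 m, τ = 127.5 × 1.9 = 242.2 N·m clockwise.
Total clockwise load moment = 785.7 N·m.
The cable tension T acts at 2.17 m; only its component perpendicular to the bar, T sinθ, produces torque. sin 28.7° = 0.4802.
Setting net torque to zero: T × 2.17 × 0.4802 = 785.7 → T = 785.7 / 1.042 = 754 N.

T ≈ 754 N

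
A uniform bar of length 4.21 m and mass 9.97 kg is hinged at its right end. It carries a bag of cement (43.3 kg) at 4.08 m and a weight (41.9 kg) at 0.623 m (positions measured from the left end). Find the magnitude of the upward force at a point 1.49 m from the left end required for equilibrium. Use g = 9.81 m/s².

Choose the right end as the axis so the unknown pivot reaction has zero arm there.
Beam weight: 9.97 × 9.81 = 97.81 N down at 2.105 m → arm 2.105 m, τ = 97.81 × 2.105 = 205.9 N·m counterclockwise.
Bag of cement: 43.3 × 9.81 = 424.8 N down at 4.08 m → arm 0.13 m, τ = 424.8 × 0.13 = 55.22 N·m counterclockwise.
Weight: 41.9 × 9.81 = 411 N down at 0.623 m → arm 3.587 m, τ = 411 × 3.587 = 1474 N·m counterclockwise.
Net moment of the loads = 1735 N·m counterclockwise.
The upward force F acts at a point 1.49 m from the left end, arm 2.72 m, giving F × 2.72 clockwise.
Balancing moments: F × 2.72 = 1735, giving F = 1735 / 2.72 = 638 N.

F ≈ 638 N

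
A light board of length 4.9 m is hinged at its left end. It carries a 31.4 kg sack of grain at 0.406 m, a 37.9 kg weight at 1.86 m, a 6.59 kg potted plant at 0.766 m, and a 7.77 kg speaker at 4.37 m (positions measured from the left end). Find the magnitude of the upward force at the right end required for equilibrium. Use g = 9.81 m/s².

Taking torques about the left end:
Sack of grain: 31.4 × 9.81 = 308 N down at 0.406 m → arm 0.406 m, τ = 308 × 0.406 = 125 N·m clockwise.
Weight: 37.9 × 9.81 = 371.8 N down at 1.86 m → arm 1.86 m, τ = 371.8 × 1.86 = 691.5 N·m clockwise.
Potted plant: 6.59 × 9.81 = 64.65 N down at 0.766 m → arm 0.766 m, τ = 64.65 × 0.766 = 49.52 N·m clockwise.
Speaker: 7.77 × 9.81 = 76.22 N down at 4.37 m → arm 4.37 m, τ = 76.22 × 4.37 = 333.1 N·m clockwise.
Net moment of the loads = 1199 N·m clockwise.
The upward force F acts at the right end, arm 4.9 m, giving F × 4.9 counterclockwise.
For rotational equilibrium, F × 4.9 = 1199, so F = 1199 / 4.9 = 245 N.

F ≈ 245 N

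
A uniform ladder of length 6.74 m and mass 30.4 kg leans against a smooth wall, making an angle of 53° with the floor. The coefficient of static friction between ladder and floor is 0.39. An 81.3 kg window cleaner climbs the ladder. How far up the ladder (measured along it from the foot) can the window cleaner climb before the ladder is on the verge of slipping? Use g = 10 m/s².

d ≈ 3.53 m

Sum moments about the foot of the ladder (the floor normal and friction both act there and drop out).
Ladder weight 30.4×10 = 304 N acts at 3.37 m along the ladder; its horizontal arm is 3.37·cos53° = 2.028 m → τ = 616.5 N·m clockwise.
Window cleaner weight 81.3×10 = 813 N at distance d → arm d·cos53° → τ = 813·d·0.6018 clockwise.
Wall normal N at the top has arm L sinθ = 5.383 m counterclockwise, so Στ = 0 gives N·5.383 = 616.5 + 489.3·d.
ΣFy = 0 ⇒ N_floor = 1117 N, so the maximum friction is μ_s·N_floor = 0.39×1117 = 435.6 N. ΣFx = 0 ⇒ N_wall = f, so at the slipping point N = 435.6 N.
Substituting: 435.6×5.383 = 616.5 + 489.3·d ⇒ d = (2345 − 616.5) / 489.3 = 3.53 m.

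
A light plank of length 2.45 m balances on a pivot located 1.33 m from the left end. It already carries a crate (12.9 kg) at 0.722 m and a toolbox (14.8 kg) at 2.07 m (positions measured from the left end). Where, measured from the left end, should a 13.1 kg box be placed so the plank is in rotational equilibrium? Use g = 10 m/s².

x ≈ 1.09 m from the left end

Choose the pivot (at 1.33 m from the left end) as the axis so the support reaction has zero arm there.
Crate: 12.9 × 10 = 129 N down at 0.722 m → arm 0.608 m, τ = 129 × 0.608 = 78.43 N·m counterclockwise.
Toolbox: 14.8 × 10 = 148 N down at 2.07 m → arm 0.74 m, τ = 148 × 0.74 = 109.5 N·m clockwise.
Net moment of existing loads = 31.07 N·m clockwise.
The box weighs 13.1 × 10 = 131 N and must supply an equal counterclockwise moment, so its lever arm about the pivot is 31.07 / 131 = 0.237 m.
That puts it at 1.33 − 0.237 = 1.09 m from the left end.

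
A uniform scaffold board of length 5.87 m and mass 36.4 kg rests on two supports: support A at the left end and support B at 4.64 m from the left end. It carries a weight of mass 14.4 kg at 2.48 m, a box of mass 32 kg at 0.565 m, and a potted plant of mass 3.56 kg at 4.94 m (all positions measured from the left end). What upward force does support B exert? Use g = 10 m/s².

Taking torques about support A:
Beam weight: 36.4 × 10 = 364 N down at 2.935 m → arm 2.935 m, τ = 364 × 2.935 = 1068 N·m clockwise.
Weight: 14.4 × 10 = 144 N down at 2.48 m → arm 2.48 m, τ = 144 × 2.48 = 357.1 N·m clockwise.
Box: 32 × 10 = 320 N down at 0.565 m → arm 0.565 m, τ = 320 × 0.565 = 180.8 N·m clockwise.
Potted plant: 3.56 × 10 = 35.6 N down at 4.94 m → arm 4.94 m, τ = 35.6 × 4.94 = 175.9 N·m clockwise.
Net load moment about support A = 1782 N·m clockwise.
Reaction R at support B is upward at 4.64 m, arm 4.64 m → moment R × 4.64 counterclockwise.
For rotational equilibrium, R × 4.64 = 1782, so R = 384 N.

R_B ≈ 384 N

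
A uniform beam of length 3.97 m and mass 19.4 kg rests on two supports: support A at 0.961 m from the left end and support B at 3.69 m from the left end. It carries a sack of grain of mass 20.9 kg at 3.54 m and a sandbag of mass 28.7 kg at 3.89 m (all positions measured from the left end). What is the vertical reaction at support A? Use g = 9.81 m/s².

Taking torques about support B:
Beam weight: 19.4 × 9.81 = 190.3 N down at 1.985 m → arm 1.705 m, τ = 190.3 × 1.705 = 324.5 N·m counterclockwise.
Sack of grain: 20.9 × 9.81 = 205 N down at 3.54 m → arm 0.15 m, τ = 205 × 0.15 = 30.75 N·m counterclockwise.
Sandbag: 28.7 × 9.81 = 281.5 N down at 3.89 m → arm 0.2 m, τ = 281.5 × 0.2 = 56.3 N·m clockwise.
Net load moment about support B = 298.9 N·m counterclockwise.
Reaction R at support A is upward at 0.961 m, arm 2.729 m → moment R × 2.729 clockwise.
Balancing moments: R × 2.729 = 298.9, giving R = 110 N.

R_A ≈ 110 N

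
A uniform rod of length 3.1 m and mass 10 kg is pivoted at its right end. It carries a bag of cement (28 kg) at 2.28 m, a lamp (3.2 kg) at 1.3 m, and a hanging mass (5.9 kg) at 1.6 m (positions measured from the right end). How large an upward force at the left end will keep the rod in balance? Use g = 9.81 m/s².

F ≈ 294 N

Take moments about the right end.
Beam weight: 10 × 9.81 = 98.1 N down at 1.55 m → arm 1.55 m, τ = 98.1 × 1.55 = 152.1 N·m counterclockwise.
Bag of cement: 28 × 9.81 = 274.7 N down at 2.28 m → arm 2.28 m, τ = 274.7 × 2.28 = 626.3 N·m counterclockwise.
Lamp: 3.2 × 9.81 = 31.39 N down at 1.3 m → arm 1.3 m, τ = 31.39 × 1.3 = 40.81 N·m counterclockwise.
Hanging mass: 5.9 × 9.81 = 57.88 N down at 1.6 m → arm 1.6 m, τ = 57.88 × 1.6 = 92.61 N·m counterclockwise.
Net moment of the loads = 911.8 N·m counterclockwise.
The upward force F acts at the left end, arm 3.1 m, giving F × 3.1 clockwise.
Στ = 0 ⇒ F × 3.1 = 911.8 ⇒ F = 911.8 / 3.1 = 294 N.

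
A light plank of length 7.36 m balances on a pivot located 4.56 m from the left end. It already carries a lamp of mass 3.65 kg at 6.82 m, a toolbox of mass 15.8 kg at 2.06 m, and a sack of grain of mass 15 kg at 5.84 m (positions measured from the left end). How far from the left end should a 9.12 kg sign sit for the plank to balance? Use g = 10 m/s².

x ≈ 5.88 m from the left end

Take moments about the pivot (at 4.56 m from the left end).
Lamp: 3.65 × 10 = 36.5 N down at 6.82 m → arm 2.26 m, τ = 36.5 × 2.26 = 82.49 N·m clockwise.
Toolbox: 15.8 × 10 = 158 N down at 2.06 m → arm 2.5 m, τ = 158 × 2.5 = 395 N·m counterclockwise.
Sack of grain: 15 × 10 = 150 N down at 5.84 m → arm 1.28 m, τ = 150 × 1.28 = 192 N·m clockwise.
Net moment of existing loads = 120.5 N·m counterclockwise.
The sign weighs 9.12 × 10 = 91.2 N and must supply an equal clockwise moment, so its lever arm about the pivot is 120.5 / 91.2 = 1.32 m.
That puts it at 4.56 + 1.32 = 5.88 m from the left end.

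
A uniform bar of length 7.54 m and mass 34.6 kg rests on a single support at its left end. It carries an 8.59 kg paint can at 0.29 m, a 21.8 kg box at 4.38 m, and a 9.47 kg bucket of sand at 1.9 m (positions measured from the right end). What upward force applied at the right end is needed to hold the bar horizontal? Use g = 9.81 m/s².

Take moments about the left end.
Beam weight: 34.6 × 9.81 = 339.4 N down at 3.77 m → arm 3.77 m, τ = 339.4 × 3.77 = 1280 N·m clockwise.
Paint can: 8.59 × 9.81 = 84.27 N down at 0.29 m → arm 7.25 m, τ = 84.27 × 7.25 = 611 N·m clockwise.
Box: 21.8 × 9.81 = 213.9 N down at 4.38 m → arm 3.16 m, τ = 213.9 × 3.16 = 675.9 N·m clockwise.
Bucket of sand: 9.47 × 9.81 = 92.9 N down at 1.9 m → arm 5.64 m, τ = 92.9 × 5.64 = 524 N·m clockwise.
Net moment of the loads = 3091 N·m clockwise.
The upward force F acts at the right end, arm 7.54 m, giving F × 7.54 counterclockwise.
For rotational equilibrium, F × 7.54 = 3091, so F = 3091 / 7.54 = 410 N.

F ≈ 410 N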